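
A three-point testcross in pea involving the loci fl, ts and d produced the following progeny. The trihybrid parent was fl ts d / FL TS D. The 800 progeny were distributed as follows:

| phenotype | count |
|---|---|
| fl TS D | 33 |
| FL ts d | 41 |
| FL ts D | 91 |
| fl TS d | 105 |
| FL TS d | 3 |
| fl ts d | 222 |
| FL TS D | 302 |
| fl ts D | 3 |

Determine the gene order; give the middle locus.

The two rarest classes, fl ts D and FL TS d, are the double crossovers. Comparing them with the parentals, only the d allele has switched, so d is the middle locus and the order is ts – d – fl.

d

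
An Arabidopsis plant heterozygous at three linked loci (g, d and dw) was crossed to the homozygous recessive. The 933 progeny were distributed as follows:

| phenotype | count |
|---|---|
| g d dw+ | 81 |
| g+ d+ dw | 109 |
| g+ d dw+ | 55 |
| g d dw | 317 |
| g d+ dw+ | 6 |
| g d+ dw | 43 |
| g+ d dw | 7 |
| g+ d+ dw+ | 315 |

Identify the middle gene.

g

The two most frequent reciprocal classes, g+ d+ dw+ and g d dw, are the parental types, so the F1 was g+ d+ dw+ / g d dw.
The two rarest classes, g d+ dw+ and g+ d dw, are the double crossovers. Comparing them with the parentals, only the g allele has switched, so g is the middle locus and the order is d – g – dw.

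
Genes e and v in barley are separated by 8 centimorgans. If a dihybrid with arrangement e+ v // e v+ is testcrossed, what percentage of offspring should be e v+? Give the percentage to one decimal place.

A map distance of 8 centimorgans corresponds to a recombination frequency of 0.080.
The F1 is e+ v / e v+, so e v+ is a parental gamete class with expected frequency (1 − r)/2 = 0.920/2 = 0.4600.
That is 0.4600 = 46.0% of the progeny.

46.0%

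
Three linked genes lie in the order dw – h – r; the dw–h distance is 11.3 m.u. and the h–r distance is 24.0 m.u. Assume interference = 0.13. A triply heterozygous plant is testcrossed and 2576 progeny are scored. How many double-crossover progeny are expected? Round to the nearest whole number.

61

Map distances give recombination frequencies of 0.113 and 0.240 for the two intervals.
With interference 0.13 (so coincidence = 0.87), expected double-crossover frequency = 0.113 × 0.240 × 0.87 = 0.02359.
Expected number = 0.02359 × 2576 = 60.78 ≈ 61.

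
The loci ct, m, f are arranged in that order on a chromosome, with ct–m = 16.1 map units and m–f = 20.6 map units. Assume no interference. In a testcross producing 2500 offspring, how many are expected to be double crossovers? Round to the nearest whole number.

Map distances give recombination frequencies of 0.161 and 0.206 for the two intervals.
With no interference, expected double-crossover frequency = 0.161 × 0.206 = 0.03317.
Expected number = 0.03317 × 2500 = 82.92 ≈ 83.

83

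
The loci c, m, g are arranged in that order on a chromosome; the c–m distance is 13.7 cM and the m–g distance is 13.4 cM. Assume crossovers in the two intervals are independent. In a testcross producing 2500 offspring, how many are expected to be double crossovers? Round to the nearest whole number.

Map distances give recombination frequencies of 0.137 and 0.134 for the two intervals.
With no interference, expected double-crossover frequency = 0.137 × 0.134 = 0.01836.
Expected number = 0.01836 × 2500 = 45.89 ≈ 46.

46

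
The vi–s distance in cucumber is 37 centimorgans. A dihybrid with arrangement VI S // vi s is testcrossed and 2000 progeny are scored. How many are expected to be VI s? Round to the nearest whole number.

A map distance of 37 centimorgans corresponds to a recombination frequency of 0.370.
The F1 is VI S / vi s, so VI s is a recombinant gamete class with expected frequency r/2 = 0.370/2 = 0.1850.
Expected number = 0.1850 × 2000 = 370.00 ≈ 370.

370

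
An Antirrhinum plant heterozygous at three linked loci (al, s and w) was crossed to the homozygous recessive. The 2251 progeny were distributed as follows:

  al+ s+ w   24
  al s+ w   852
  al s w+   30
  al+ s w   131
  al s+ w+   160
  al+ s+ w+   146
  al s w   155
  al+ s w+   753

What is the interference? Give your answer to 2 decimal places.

0.01

The two most frequent reciprocal classes, al s+ w and al+ s w+, are the parental types, so the F1 was al s+ w / al+ s w+.
The two rarest classes, al+ s+ w and al s w+, are the double crossovers. Comparing them with the parentals, only the al allele has switched, so al is the middle locus and the order is s – al – w.
s–al: (301 + 54)/2251 = 0.1577; al–w: (291 + 54)/2251 = 0.1533.
Expected DCO frequency = 0.1577 × 0.1533 ≈ 0.02418; observed = 54/2251 ≈ 0.02399.
Coefficient of coincidence = 0.02399/0.02418 ≈ 0.99; interference = 1 − 0.99 = 0.01.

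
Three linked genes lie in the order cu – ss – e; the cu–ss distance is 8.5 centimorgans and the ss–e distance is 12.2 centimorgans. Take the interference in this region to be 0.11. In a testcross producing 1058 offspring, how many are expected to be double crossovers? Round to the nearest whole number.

10

Map distances give recombination frequencies of 0.085 and 0.122 for the two intervals.
With interference 0.11 (so coincidence = 0.89), expected double-crossover frequency = 0.085 × 0.122 × 0.89 = 0.00923.
Expected number = 0.00923 × 1058 = 9.76 ≈ 10.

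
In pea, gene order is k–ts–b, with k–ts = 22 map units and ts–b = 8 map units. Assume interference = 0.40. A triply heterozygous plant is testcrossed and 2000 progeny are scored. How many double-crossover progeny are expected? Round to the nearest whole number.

21

Map distances give recombination frequencies of 0.220 and 0.080 for the two intervals.
With interference 0.40 (so coincidence = 0.60), expected double-crossover frequency = 0.220 × 0.080 × 0.60 = 0.01056.
Expected number = 0.01056 × 2000 = 21.12 ≈ 21.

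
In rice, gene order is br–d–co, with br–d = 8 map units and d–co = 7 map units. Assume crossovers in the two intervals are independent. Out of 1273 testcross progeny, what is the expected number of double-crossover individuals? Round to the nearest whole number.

Map distances give recombination frequencies of 0.080 and 0.070 for the two intervals.
With no interference, expected double-crossover frequency = 0.080 × 0.070 = 0.00560.
Expected number = 0.00560 × 1273 = 7.13 ≈ 7.

7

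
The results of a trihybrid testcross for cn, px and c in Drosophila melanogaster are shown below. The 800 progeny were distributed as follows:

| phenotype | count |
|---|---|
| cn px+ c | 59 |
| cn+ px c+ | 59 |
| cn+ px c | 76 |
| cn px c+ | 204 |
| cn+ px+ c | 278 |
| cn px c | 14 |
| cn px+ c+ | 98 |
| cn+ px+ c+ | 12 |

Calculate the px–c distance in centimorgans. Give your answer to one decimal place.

25.0 centimorgans

The two most frequent reciprocal classes, cn px c+ and cn+ px+ c, are the parental types, so the F1 was cn px c+ / cn+ px+ c.
The two rarest classes, cn px c and cn+ px+ c+, are the double crossovers. Comparing them with the parentals, only the c allele has switched, so c is the middle locus and the order is px – c – cn.
Crossovers in the px–c interval produce the single-crossover classes cn px+ c+ and cn+ px c (98 + 76 = 174) plus the double crossovers (26).
RF(px–c) = (174 + 26) / 800 = 200/800 = 0.2500 → 25.0 centimorgans.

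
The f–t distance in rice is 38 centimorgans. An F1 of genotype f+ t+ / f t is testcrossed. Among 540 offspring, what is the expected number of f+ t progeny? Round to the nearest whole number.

103

A map distance of 38 centimorgans corresponds to a recombination frequency of 0.380.
The F1 is f+ t+ / f t, so f+ t is a recombinant gamete class with expected frequency r/2 = 0.380/2 = 0.1900.
Expected number = 0.1900 × 540 = 102.60 ≈ 103.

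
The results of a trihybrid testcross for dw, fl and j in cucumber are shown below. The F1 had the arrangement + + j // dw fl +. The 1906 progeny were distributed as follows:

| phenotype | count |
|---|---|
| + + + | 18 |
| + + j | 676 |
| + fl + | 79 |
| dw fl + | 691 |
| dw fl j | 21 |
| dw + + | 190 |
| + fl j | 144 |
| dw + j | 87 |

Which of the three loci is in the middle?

The two rarest classes, + + + and dw fl j, are the double crossovers. Comparing them with the parentals, only the j allele has switched, so j is the middle locus and the order is dw – j – fl.

j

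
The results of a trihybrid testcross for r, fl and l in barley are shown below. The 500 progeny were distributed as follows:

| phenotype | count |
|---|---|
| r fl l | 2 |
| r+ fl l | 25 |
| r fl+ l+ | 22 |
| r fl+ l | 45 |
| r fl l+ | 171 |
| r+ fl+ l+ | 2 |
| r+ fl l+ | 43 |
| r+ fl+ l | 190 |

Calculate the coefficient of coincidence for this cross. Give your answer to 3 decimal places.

0.426

The two most frequent reciprocal classes, r fl l+ and r+ fl+ l, are the parental types, so the F1 was r fl l+ / r+ fl+ l.
The two rarest classes, r fl l and r+ fl+ l+, are the double crossovers. Comparing them with the parentals, only the l allele has switched, so l is the middle locus and the order is r – l – fl.
r–l: (88 + 4)/500 = 0.1840; l–fl: (47 + 4)/500 = 0.1020.
Expected DCO frequency = 0.1840 × 0.1020 ≈ 0.01877; observed = 4/500 ≈ 0.00800.
Coefficient of coincidence = 0.00800/0.01877 ≈ 0.426.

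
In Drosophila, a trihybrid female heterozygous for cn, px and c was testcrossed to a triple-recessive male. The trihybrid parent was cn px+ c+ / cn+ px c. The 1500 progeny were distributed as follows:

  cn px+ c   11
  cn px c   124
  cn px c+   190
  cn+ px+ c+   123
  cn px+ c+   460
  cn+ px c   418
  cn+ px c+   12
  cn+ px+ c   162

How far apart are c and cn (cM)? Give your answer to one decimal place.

The two rarest classes, cn px+ c and cn+ px c+, are the double crossovers. Comparing them with the parentals, only the c allele has switched, so c is the middle locus and the order is cn – c – px.
Crossovers in the cn–c interval produce the single-crossover classes cn+ px+ c+ and cn px c (123 + 124 = 247) plus the double crossovers (23).
RF(cn–c) = (247 + 23) / 1500 = 270/1500 = 0.1800 → 18.0 cM.

18.0 cM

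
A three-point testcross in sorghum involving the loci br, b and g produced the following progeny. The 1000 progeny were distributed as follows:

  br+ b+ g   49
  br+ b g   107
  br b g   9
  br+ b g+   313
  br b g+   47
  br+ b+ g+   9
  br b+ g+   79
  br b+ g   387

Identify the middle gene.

The two most frequent reciprocal classes, br+ b g+ and br b+ g, are the parental types, so the F1 was br+ b g+ / br b+ g.
The two rarest classes, br+ b+ g+ and br b g, are the double crossovers. Comparing them with the parentals, only the b allele has switched, so b is the middle locus and the order is br – b – g.

b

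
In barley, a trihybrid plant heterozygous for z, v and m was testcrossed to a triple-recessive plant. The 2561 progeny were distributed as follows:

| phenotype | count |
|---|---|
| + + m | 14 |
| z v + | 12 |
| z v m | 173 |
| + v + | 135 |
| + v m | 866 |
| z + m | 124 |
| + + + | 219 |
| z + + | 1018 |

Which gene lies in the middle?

v

The two most frequent reciprocal classes, + v m and z + +, are the parental types, so the F1 was + v m / z + +.
The two rarest classes, + + m and z v +, are the double crossovers. Comparing them with the parentals, only the v allele has switched, so v is the middle locus and the order is z – v – m.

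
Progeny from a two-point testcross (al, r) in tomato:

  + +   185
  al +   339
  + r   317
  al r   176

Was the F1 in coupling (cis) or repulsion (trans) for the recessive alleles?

The two most frequent classes are + r (317) and al + (339); these are the parental (non-recombinant) types.
So the F1 carried + r on one chromosome and al + on the other — the recessive alleles are on opposite chromosomes (trans / repulsion).

trans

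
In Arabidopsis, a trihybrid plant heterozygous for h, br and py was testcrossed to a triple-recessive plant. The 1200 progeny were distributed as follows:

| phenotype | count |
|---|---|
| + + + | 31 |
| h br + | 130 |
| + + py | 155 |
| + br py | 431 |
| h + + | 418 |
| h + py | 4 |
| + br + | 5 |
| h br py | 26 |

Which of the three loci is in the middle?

The two most frequent reciprocal classes, h + + and + br py, are the parental types, so the F1 was h + + / + br py.
The two rarest classes, h + py and + br +, are the double crossovers. Comparing them with the parentals, only the py allele has switched, so py is the middle locus and the order is br – py – h.

py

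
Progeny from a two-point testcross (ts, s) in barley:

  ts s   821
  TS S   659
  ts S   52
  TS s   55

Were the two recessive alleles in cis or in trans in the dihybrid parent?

The two most frequent classes are TS S (659) and ts s (821); these are the parental (non-recombinant) types.
So the F1 carried TS S on one chromosome and ts s on the other — the recessive alleles are on the same chromosome (cis / coupling).

cis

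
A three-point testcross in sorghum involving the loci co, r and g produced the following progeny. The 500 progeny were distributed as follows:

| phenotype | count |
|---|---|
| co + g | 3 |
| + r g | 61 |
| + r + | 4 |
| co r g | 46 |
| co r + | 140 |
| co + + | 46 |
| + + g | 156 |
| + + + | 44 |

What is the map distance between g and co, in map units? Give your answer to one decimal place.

19.4 map units

The two most frequent reciprocal classes, + + g and co r +, are the parental types, so the F1 was + + g / co r +.
The two rarest classes, co + g and + r +, are the double crossovers. Comparing them with the parentals, only the co allele has switched, so co is the middle locus and the order is r – co – g.
Crossovers in the co–g interval produce the single-crossover classes + + + and co r g (44 + 46 = 90) plus the double crossovers (7).
RF(co–g) = (90 + 7) / 500 = 97/500 = 0.1940 → 19.4 map units.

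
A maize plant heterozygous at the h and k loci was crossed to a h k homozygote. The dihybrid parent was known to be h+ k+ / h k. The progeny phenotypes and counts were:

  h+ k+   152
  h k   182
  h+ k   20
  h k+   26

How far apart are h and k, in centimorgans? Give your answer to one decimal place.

12.1 centimorgans

The recombinant classes are h+ k and h k+: 20 + 26 = 46.
Recombination frequency = 46/380 = 0.1211 ≈ 12.1%, i.e. 12.1 centimorgans.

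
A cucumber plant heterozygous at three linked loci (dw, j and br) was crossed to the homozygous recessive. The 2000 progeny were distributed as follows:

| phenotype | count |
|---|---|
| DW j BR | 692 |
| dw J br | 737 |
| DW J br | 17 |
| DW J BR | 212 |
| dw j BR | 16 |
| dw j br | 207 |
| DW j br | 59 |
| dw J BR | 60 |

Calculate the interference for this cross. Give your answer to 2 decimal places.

The two most frequent reciprocal classes, dw J br and DW j BR, are the parental types, so the F1 was dw J br / DW j BR.
The two rarest classes, DW J br and dw j BR, are the double crossovers. Comparing them with the parentals, only the dw allele has switched, so dw is the middle locus and the order is j – dw – br.
j–dw: (419 + 33)/2000 = 0.2260; dw–br: (119 + 33)/2000 = 0.0760.
Expected DCO frequency = 0.2260 × 0.0760 ≈ 0.01718; observed = 33/2000 ≈ 0.01650.
Coefficient of coincidence = 0.01650/0.01718 ≈ 0.96; interference = 1 − 0.96 = 0.04.

0.04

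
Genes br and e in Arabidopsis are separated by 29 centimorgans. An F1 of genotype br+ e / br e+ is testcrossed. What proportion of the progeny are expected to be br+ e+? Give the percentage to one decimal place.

14.5%

A map distance of 29 centimorgans corresponds to a recombination frequency of 0.290.
The F1 is br+ e / br e+, so br+ e+ is a recombinant gamete class with expected frequency r/2 = 0.290/2 = 0.1450.
That is 0.1450 = 14.5% of the progeny.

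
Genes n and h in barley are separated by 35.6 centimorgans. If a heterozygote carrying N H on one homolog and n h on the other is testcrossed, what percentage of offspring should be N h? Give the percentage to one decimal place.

17.8%

A map distance of 35.6 centimorgans corresponds to a recombination frequency of 0.356.
The F1 is N H / n h, so N h is a recombinant gamete class with expected frequency r/2 = 0.356/2 = 0.1780.
That is 0.1780 = 17.8% of the progeny.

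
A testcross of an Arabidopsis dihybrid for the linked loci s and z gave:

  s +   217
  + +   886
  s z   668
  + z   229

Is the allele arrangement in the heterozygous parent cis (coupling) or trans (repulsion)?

The two most frequent classes are + + (886) and s z (668); these are the parental (non-recombinant) types.
So the F1 carried + + on one chromosome and s z on the other — the recessive alleles are on the same chromosome (cis / coupling).

cis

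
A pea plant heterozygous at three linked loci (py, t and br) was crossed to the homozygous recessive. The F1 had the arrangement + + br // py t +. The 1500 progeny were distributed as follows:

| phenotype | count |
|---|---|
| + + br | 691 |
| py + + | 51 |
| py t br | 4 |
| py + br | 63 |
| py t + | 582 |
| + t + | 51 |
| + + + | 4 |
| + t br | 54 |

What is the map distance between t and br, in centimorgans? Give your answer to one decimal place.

7.5 centimorgans

The two rarest classes, + + + and py t br, are the double crossovers. Comparing them with the parentals, only the br allele has switched, so br is the middle locus and the order is py – br – t.
Crossovers in the br–t interval produce the single-crossover classes + t br and py + + (54 + 51 = 105) plus the double crossovers (8).
RF(br–t) = (105 + 8) / 1500 = 113/1500 = 0.0753 → 7.5 centimorgans.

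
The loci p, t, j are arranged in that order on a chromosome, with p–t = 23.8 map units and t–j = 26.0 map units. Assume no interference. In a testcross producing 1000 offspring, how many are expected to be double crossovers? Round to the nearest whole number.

62

Map distances give recombination frequencies of 0.238 and 0.260 for the two intervals.
With no interference, expected double-crossover frequency = 0.238 × 0.260 = 0.06188.
Expected number = 0.06188 × 1000 = 61.88 ≈ 62.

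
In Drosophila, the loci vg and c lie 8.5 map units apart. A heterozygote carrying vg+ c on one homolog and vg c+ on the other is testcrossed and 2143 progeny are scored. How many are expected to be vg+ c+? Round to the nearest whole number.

A map distance of 8.5 map units corresponds to a recombination frequency of 0.085.
The F1 is vg+ c / vg c+, so vg+ c+ is a recombinant gamete class with expected frequency r/2 = 0.085/2 = 0.0425.
Expected number = 0.0425 × 2143 = 91.08 ≈ 91.

91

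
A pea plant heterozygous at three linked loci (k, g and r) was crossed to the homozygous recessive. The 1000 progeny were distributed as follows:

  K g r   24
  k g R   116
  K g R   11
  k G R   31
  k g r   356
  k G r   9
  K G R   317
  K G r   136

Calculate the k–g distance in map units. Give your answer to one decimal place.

The two most frequent reciprocal classes, K G R and k g r, are the parental types, so the F1 was K G R / k g r.
The two rarest classes, K g R and k G r, are the double crossovers. Comparing them with the parentals, only the g allele has switched, so g is the middle locus and the order is k – g – r.
Crossovers in the k–g interval produce the single-crossover classes k G R and K g r (31 + 24 = 55) plus the double crossovers (20).
RF(k–g) = (55 + 20) / 1000 = 75/1000 = 0.0750 → 7.5 map units.

7.5 map units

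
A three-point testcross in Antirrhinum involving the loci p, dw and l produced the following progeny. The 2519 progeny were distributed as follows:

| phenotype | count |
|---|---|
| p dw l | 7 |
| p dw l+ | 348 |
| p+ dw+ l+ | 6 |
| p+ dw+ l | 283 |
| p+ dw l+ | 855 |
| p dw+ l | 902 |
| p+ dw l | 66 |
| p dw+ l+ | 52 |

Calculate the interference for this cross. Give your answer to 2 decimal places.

The two most frequent reciprocal classes, p+ dw l+ and p dw+ l, are the parental types, so the F1 was p+ dw l+ / p dw+ l.
The two rarest classes, p+ dw+ l+ and p dw l, are the double crossovers. Comparing them with the parentals, only the dw allele has switched, so dw is the middle locus and the order is p – dw – l.
p–dw: (631 + 13)/2519 = 0.2557; dw–l: (118 + 13)/2519 = 0.0520.
Expected DCO frequency = 0.2557 × 0.0520 ≈ 0.01330; observed = 13/2519 ≈ 0.00516.
Coefficient of coincidence = 0.00516/0.01330 ≈ 0.39; interference = 1 − 0.39 = 0.61.

0.61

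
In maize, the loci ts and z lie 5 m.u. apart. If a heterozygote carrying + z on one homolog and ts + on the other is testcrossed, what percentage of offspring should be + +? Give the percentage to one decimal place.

2.5%

A map distance of 5 m.u. corresponds to a recombination frequency of 0.050.
The F1 is + z / ts +, so + + is a recombinant gamete class with expected frequency r/2 = 0.050/2 = 0.0250.
That is 0.0250 = 2.5% of the progeny.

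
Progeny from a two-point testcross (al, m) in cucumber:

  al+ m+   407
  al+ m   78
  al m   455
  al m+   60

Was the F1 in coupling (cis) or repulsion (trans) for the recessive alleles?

cis

The two most frequent classes are al+ m+ (407) and al m (455); these are the parental (non-recombinant) types.
So the F1 carried al+ m+ on one chromosome and al m on the other — the recessive alleles are on the same chromosome (cis / coupling).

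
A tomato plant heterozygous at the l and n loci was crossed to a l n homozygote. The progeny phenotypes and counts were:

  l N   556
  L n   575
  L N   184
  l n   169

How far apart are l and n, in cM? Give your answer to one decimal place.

23.8 cM

The two most frequent classes, L n (575) and l N (556), are the parental types, so the F1 was L n / l N.
The recombinant classes are L N and l n: 184 + 169 = 353.
Recombination frequency = 353/1484 = 0.2379 ≈ 23.8%, i.e. 23.8 cM.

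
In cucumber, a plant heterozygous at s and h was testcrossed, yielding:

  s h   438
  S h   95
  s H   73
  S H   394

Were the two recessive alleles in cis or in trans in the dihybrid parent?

The two most frequent classes are S H (394) and s h (438); these are the parental (non-recombinant) types.
So the F1 carried S H on one chromosome and s h on the other — the recessive alleles are on the same chromosome (cis / coupling).

cis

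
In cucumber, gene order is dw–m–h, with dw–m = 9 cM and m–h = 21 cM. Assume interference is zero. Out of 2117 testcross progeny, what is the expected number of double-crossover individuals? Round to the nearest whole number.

Map distances give recombination frequencies of 0.090 and 0.210 for the two intervals.
With no interference, expected double-crossover frequency = 0.090 × 0.210 = 0.01890.
Expected number = 0.01890 × 2117 = 40.01 ≈ 40.

40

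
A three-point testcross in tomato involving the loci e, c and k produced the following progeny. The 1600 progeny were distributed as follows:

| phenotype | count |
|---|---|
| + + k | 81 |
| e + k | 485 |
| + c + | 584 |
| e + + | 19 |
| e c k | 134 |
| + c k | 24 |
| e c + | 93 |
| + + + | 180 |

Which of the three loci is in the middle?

The two most frequent reciprocal classes, e + k and + c +, are the parental types, so the F1 was e + k / + c +.
The two rarest classes, e + + and + c k, are the double crossovers. Comparing them with the parentals, only the k allele has switched, so k is the middle locus and the order is e – k – c.

k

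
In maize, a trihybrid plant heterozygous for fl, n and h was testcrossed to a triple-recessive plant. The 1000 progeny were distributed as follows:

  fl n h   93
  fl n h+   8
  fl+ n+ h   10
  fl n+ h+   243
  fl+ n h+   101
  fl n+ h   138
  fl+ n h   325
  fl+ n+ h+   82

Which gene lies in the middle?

The two most frequent reciprocal classes, fl+ n h and fl n+ h+, are the parental types, so the F1 was fl+ n h / fl n+ h+.
The two rarest classes, fl+ n+ h and fl n h+, are the double crossovers. Comparing them with the parentals, only the n allele has switched, so n is the middle locus and the order is fl – n – h.

n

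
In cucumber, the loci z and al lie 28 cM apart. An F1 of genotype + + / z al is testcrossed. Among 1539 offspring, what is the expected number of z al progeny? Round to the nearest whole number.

A map distance of 28 cM corresponds to a recombination frequency of 0.280.
The F1 is + + / z al, so z al is a parental gamete class with expected frequency (1 − r)/2 = 0.720/2 = 0.3600.
Expected number = 0.3600 × 1539 = 554.04 ≈ 554.

554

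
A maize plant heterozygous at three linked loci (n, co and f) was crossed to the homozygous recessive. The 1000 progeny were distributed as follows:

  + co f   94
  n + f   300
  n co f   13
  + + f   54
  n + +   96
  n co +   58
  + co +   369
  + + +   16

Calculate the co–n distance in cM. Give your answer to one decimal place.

The two most frequent reciprocal classes, + co + and n + f, are the parental types, so the F1 was + co + / n + f.
The two rarest classes, + + + and n co f, are the double crossovers. Comparing them with the parentals, only the co allele has switched, so co is the middle locus and the order is f – co – n.
Crossovers in the co–n interval produce the single-crossover classes n co + and + + f (58 + 54 = 112) plus the double crossovers (29).
RF(co–n) = (112 + 29) / 1000 = 141/1000 = 0.1410 → 14.1 cM.

14.1 cM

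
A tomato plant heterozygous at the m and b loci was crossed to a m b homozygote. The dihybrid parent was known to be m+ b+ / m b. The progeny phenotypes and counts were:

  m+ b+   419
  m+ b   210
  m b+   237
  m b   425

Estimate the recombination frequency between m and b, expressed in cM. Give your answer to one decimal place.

34.6 cM

The recombinant classes are m+ b and m b+: 210 + 237 = 447.
Recombination frequency = 447/1291 = 0.3462 ≈ 34.6%, i.e. 34.6 cM.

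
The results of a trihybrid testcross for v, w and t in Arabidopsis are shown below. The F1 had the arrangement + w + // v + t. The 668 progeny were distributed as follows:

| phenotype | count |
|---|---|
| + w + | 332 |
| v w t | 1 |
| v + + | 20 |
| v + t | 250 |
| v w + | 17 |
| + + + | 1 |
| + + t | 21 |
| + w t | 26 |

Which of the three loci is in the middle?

The two rarest classes, + + + and v w t, are the double crossovers. Comparing them with the parentals, only the w allele has switched, so w is the middle locus and the order is v – w – t.

w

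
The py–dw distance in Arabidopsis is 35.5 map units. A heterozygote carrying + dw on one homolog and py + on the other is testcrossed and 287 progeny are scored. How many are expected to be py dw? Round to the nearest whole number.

51

A map distance of 35.5 map units corresponds to a recombination frequency of 0.355.
The F1 is + dw / py +, so py dw is a recombinant gamete class with expected frequency r/2 = 0.355/2 = 0.1775.
Expected number = 0.1775 × 287 = 50.94 ≈ 51.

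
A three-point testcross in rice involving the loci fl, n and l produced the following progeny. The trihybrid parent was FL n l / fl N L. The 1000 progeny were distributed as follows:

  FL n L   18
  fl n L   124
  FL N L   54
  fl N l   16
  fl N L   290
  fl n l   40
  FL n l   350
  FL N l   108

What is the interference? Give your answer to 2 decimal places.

The two rarest classes, FL n L and fl N l, are the double crossovers. Comparing them with the parentals, only the l allele has switched, so l is the middle locus and the order is n – l – fl.
n–l: (232 + 34)/1000 = 0.2660; l–fl: (94 + 34)/1000 = 0.1280.
Expected DCO frequency = 0.2660 × 0.1280 ≈ 0.03405; observed = 34/1000 ≈ 0.03400.
Coefficient of coincidence = 0.03400/0.03405 ≈ 1.00; interference = 1 − 1.00 = 0.00.

0.00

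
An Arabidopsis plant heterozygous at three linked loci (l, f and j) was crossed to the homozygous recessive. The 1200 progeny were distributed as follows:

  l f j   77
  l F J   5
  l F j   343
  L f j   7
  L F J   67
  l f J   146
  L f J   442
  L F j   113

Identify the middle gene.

j

The two most frequent reciprocal classes, L f J and l F j, are the parental types, so the F1 was L f J / l F j.
The two rarest classes, L f j and l F J, are the double crossovers. Comparing them with the parentals, only the j allele has switched, so j is the middle locus and the order is l – j – f.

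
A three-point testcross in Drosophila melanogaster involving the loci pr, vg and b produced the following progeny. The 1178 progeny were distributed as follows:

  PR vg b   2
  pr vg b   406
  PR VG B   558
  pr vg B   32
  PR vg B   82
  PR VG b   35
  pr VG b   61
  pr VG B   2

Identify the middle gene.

pr

The two most frequent reciprocal classes, PR VG B and pr vg b, are the parental types, so the F1 was PR VG B / pr vg b.
The two rarest classes, pr VG B and PR vg b, are the double crossovers. Comparing them with the parentals, only the pr allele has switched, so pr is the middle locus and the order is b – pr – vg.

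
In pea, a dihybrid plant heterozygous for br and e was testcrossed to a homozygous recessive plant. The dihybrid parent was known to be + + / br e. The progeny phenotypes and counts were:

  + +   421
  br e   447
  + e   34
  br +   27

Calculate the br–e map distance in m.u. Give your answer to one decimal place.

6.6 m.u.

The recombinant classes are + e and br +: 34 + 27 = 61.
Recombination frequency = 61/929 = 0.0657 ≈ 6.6%, i.e. 6.6 m.u.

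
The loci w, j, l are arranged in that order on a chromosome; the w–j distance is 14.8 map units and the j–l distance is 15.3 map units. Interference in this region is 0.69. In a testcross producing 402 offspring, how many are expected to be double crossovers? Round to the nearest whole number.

3

Map distances give recombination frequencies of 0.148 and 0.153 for the two intervals.
With interference 0.69 (so coincidence = 0.31), expected double-crossover frequency = 0.148 × 0.153 × 0.31 = 0.00702.
Expected number = 0.00702 × 402 = 2.82 ≈ 3.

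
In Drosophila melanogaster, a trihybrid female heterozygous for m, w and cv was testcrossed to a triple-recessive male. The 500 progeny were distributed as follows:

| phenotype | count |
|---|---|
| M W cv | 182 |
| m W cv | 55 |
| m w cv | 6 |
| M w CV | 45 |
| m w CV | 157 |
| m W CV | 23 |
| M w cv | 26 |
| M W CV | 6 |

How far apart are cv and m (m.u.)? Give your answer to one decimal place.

22.4 m.u.

The two most frequent reciprocal classes, M W cv and m w CV, are the parental types, so the F1 was M W cv / m w CV.
The two rarest classes, M W CV and m w cv, are the double crossovers. Comparing them with the parentals, only the cv allele has switched, so cv is the middle locus and the order is m – cv – w.
Crossovers in the m–cv interval produce the single-crossover classes m W cv and M w CV (55 + 45 = 100) plus the double crossovers (12).
RF(m–cv) = (100 + 12) / 500 = 112/500 = 0.2240 → 22.4 m.u.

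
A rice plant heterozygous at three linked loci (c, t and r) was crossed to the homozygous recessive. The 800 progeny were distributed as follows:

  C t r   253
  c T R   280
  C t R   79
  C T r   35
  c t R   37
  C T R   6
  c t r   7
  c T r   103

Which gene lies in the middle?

c

The two most frequent reciprocal classes, c T R and C t r, are the parental types, so the F1 was c T R / C t r.
The two rarest classes, C T R and c t r, are the double crossovers. Comparing them with the parentals, only the c allele has switched, so c is the middle locus and the order is r – c – t.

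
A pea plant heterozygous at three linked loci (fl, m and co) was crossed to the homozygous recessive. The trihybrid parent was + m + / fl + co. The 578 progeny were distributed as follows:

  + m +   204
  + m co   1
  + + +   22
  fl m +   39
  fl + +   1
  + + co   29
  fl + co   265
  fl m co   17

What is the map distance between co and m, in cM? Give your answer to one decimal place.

7.1 cM

The two rarest classes, + m co and fl + +, are the double crossovers. Comparing them with the parentals, only the co allele has switched, so co is the middle locus and the order is m – co – fl.
Crossovers in the m–co interval produce the single-crossover classes + + + and fl m co (22 + 17 = 39) plus the double crossovers (2).
RF(m–co) = (39 + 2) / 578 = 41/578 = 0.0709 → 7.1 cM.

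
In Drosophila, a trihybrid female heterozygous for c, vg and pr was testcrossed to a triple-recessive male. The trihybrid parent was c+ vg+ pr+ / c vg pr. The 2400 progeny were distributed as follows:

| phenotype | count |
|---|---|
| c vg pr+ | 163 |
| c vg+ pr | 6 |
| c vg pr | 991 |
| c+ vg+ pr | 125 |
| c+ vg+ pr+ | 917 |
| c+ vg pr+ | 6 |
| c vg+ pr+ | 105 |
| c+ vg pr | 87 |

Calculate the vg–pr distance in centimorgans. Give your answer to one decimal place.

12.5 centimorgans

The two rarest classes, c+ vg pr+ and c vg+ pr, are the double crossovers. Comparing them with the parentals, only the vg allele has switched, so vg is the middle locus and the order is pr – vg – c.
Crossovers in the pr–vg interval produce the single-crossover classes c+ vg+ pr and c vg pr+ (125 + 163 = 288) plus the double crossovers (12).
RF(pr–vg) = (288 + 12) / 2400 = 300/2400 = 0.1250 → 12.5 centimorgans.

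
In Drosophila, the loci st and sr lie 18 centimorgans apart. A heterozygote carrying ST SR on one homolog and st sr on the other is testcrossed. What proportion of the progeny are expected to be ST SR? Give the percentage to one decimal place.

41.0%

A map distance of 18 centimorgans corresponds to a recombination frequency of 0.180.
The F1 is ST SR / st sr, so ST SR is a parental gamete class with expected frequency (1 − r)/2 = 0.820/2 = 0.4100.
That is 0.4100 = 41.0% of the progeny.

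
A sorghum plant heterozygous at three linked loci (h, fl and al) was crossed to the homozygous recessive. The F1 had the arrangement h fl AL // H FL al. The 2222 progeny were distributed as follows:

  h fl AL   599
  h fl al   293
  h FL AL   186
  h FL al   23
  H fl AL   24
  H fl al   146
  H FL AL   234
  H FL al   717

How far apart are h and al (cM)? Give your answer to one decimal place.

25.8 cM

The two rarest classes, H fl AL and h FL al, are the double crossovers. Comparing them with the parentals, only the h allele has switched, so h is the middle locus and the order is fl – h – al.
Crossovers in the h–al interval produce the single-crossover classes h fl al and H FL AL (293 + 234 = 527) plus the double crossovers (47).
RF(h–al) = (527 + 47) / 2222 = 574/2222 = 0.2583 → 25.8 cM.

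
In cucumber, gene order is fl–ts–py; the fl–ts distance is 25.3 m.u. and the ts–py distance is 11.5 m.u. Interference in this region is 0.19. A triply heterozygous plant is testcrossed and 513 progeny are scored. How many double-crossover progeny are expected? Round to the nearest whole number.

12

Map distances give recombination frequencies of 0.253 and 0.115 for the two intervals.
With interference 0.19 (so coincidence = 0.81), expected double-crossover frequency = 0.253 × 0.115 × 0.81 = 0.02357.
Expected number = 0.02357 × 513 = 12.09 ≈ 12.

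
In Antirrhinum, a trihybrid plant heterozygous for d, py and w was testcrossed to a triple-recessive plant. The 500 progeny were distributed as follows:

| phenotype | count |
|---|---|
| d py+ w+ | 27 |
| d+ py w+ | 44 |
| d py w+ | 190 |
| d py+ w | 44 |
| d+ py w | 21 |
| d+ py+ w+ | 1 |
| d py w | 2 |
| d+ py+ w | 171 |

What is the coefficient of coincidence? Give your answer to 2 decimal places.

0.32

The two most frequent reciprocal classes, d+ py+ w and d py w+, are the parental types, so the F1 was d+ py+ w / d py w+.
The two rarest classes, d+ py+ w+ and d py w, are the double crossovers. Comparing them with the parentals, only the w allele has switched, so w is the middle locus and the order is py – w – d.
py–w: (48 + 3)/500 = 0.1020; w–d: (88 + 3)/500 = 0.1820.
Expected DCO frequency = 0.1020 × 0.1820 ≈ 0.01856; observed = 3/500 ≈ 0.00600.
Coefficient of coincidence = 0.00600/0.01856 ≈ 0.32.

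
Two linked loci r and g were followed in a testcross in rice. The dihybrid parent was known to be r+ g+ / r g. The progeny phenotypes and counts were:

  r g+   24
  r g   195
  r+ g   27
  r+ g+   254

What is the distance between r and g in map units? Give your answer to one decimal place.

The recombinant classes are r+ g and r g+: 27 + 24 = 51.
Recombination frequency = 51/500 = 0.1020 ≈ 10.2%, i.e. 10.2 map units.

10.2 map units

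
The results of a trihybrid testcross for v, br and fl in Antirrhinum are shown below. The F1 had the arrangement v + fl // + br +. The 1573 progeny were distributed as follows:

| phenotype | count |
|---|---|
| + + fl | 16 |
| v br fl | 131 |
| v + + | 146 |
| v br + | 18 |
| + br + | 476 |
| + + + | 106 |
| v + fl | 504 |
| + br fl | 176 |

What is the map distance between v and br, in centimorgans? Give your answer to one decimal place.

17.2 centimorgans

The two rarest classes, + + fl and v br +, are the double crossovers. Comparing them with the parentals, only the v allele has switched, so v is the middle locus and the order is fl – v – br.
Crossovers in the v–br interval produce the single-crossover classes v br fl and + + + (131 + 106 = 237) plus the double crossovers (34).
RF(v–br) = (237 + 34) / 1573 = 271/1573 = 0.1723 → 17.2 centimorgans.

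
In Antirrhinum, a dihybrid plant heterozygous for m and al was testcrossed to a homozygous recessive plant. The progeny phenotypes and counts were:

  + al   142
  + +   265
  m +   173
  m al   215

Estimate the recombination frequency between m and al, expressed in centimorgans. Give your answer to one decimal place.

The two most frequent classes, + + (265) and m al (215), are the parental types, so the F1 was + + / m al.
The recombinant classes are + al and m +: 142 + 173 = 315.
Recombination frequency = 315/795 = 0.3962 ≈ 39.6%, i.e. 39.6 centimorgans.

39.6 centimorgans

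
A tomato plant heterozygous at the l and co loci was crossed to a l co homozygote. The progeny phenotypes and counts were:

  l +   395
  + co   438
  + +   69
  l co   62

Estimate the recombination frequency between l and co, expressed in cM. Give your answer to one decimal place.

13.6 cM

The two most frequent classes, + co (438) and l + (395), are the parental types, so the F1 was + co / l +.
The recombinant classes are + + and l co: 69 + 62 = 131.
Recombination frequency = 131/964 = 0.1359 ≈ 13.6%, i.e. 13.6 cM.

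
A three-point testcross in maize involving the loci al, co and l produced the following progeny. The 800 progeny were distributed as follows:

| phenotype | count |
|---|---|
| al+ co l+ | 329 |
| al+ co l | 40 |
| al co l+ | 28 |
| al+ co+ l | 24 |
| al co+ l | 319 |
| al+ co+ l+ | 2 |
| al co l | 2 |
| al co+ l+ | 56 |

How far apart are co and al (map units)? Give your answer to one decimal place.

7.0 map units

The two most frequent reciprocal classes, al+ co l+ and al co+ l, are the parental types, so the F1 was al+ co l+ / al co+ l.
The two rarest classes, al+ co+ l+ and al co l, are the double crossovers. Comparing them with the parentals, only the co allele has switched, so co is the middle locus and the order is al – co – l.
Crossovers in the al–co interval produce the single-crossover classes al co l+ and al+ co+ l (28 + 24 = 52) plus the double crossovers (4).
RF(al–co) = (52 + 4) / 800 = 56/800 = 0.0700 → 7.0 map units.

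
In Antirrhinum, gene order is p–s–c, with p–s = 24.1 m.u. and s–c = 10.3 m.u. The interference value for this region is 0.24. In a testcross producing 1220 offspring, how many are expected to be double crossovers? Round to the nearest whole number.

23

Map distances give recombination frequencies of 0.241 and 0.103 for the two intervals.
With interference 0.24 (so coincidence = 0.76), expected double-crossover frequency = 0.241 × 0.103 × 0.76 = 0.01887.
Expected number = 0.01887 × 1220 = 23.02 ≈ 23.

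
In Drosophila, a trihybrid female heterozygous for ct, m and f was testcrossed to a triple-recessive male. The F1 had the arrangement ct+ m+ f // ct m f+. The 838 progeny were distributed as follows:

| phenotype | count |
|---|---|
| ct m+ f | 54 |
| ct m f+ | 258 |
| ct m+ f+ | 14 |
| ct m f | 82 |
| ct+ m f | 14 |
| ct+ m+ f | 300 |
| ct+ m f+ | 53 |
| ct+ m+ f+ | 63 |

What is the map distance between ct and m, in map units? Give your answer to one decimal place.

16.1 map units

The two rarest classes, ct+ m f and ct m+ f+, are the double crossovers. Comparing them with the parentals, only the m allele has switched, so m is the middle locus and the order is f – m – ct.
Crossovers in the m–ct interval produce the single-crossover classes ct m+ f and ct+ m f+ (54 + 53 = 107) plus the double crossovers (28).
RF(m–ct) = (107 + 28) / 838 = 135/838 = 0.1611 → 16.1 map units.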